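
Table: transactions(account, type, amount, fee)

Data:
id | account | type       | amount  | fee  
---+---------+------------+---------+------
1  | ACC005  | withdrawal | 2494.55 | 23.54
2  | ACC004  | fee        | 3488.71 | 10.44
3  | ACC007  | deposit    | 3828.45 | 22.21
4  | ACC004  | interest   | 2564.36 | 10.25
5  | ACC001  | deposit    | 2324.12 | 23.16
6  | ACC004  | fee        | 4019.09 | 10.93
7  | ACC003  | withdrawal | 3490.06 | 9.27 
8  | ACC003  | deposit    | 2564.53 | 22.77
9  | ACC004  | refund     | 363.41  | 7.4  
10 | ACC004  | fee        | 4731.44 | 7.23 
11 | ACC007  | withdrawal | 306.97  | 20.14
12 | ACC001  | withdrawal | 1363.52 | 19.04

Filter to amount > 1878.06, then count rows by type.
SELECT type, COUNT(*)
FROM transactions
WHERE amount > 1878.06
GROUP BY type

Note: WHERE filters rows before grouping.

Result:
  deposit: 3
  fee: 3
  interest: 1
  withdrawal: 2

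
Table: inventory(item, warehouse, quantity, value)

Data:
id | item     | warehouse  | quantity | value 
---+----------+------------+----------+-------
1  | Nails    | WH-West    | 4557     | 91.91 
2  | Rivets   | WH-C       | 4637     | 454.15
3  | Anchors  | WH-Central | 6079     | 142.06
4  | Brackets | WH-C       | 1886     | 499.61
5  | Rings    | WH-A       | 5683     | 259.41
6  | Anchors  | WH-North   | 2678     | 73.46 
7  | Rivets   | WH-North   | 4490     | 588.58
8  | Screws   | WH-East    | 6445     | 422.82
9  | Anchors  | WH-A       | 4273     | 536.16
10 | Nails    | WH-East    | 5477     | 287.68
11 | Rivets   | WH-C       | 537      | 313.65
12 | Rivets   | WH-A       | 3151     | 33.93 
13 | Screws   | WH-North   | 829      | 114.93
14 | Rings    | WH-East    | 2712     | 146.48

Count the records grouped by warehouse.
SELECT warehouse, COUNT(*) as count
FROM inventory
GROUP BY warehouse

Result:
  WH-A: 3
  WH-C: 3
  WH-Central: 1
  WH-East: 3
  WH-North: 3
  WH-West: 1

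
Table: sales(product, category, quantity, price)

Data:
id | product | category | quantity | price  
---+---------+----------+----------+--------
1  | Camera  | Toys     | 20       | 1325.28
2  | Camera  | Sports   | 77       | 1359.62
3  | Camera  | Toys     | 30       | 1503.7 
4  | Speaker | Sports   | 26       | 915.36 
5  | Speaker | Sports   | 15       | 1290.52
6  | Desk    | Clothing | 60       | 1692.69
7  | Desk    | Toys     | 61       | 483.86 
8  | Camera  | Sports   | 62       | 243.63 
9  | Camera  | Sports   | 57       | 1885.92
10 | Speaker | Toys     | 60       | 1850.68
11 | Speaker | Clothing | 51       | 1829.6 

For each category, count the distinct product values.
SELECT category, COUNT(DISTINCT product)
FROM sales
GROUP BY category

Result:
  Clothing: 2 distinct
  Sports: 2 distinct
  Toys: 3 distinct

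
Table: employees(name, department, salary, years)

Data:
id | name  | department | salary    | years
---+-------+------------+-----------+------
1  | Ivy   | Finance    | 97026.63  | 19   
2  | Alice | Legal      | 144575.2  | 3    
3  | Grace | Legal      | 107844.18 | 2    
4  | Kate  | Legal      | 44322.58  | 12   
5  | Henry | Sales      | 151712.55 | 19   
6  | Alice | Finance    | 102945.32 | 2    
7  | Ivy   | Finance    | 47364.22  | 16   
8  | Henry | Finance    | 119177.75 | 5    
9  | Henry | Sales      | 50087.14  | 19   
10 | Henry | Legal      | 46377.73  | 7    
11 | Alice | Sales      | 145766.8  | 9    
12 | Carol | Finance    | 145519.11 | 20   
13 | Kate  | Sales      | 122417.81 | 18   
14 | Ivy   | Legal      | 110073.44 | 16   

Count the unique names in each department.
SELECT department, COUNT(DISTINCT name)
FROM employees
GROUP BY department

Result:
  Finance: 4 distinct
  Legal: 5 distinct
  Sales: 3 distinct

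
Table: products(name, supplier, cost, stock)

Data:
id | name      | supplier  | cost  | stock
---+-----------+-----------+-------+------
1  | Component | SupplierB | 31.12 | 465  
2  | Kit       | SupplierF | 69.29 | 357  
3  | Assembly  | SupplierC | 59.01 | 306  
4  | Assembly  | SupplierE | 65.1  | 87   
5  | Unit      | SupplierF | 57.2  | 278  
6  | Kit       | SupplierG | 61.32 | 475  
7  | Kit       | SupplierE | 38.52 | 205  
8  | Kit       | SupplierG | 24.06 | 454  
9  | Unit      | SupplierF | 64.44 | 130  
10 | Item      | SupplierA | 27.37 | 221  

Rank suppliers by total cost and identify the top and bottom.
SELECT supplier, SUM(cost)
FROM products
GROUP BY supplier
ORDER BY SUM(cost)

All groups:
  SupplierA: 27.37
  SupplierB: 31.12
  SupplierC: 59.01
  SupplierG: 85.38
  SupplierE: 103.62
  SupplierF: 190.93

Highest: SupplierF (190.93)
Lowest: SupplierA (27.37)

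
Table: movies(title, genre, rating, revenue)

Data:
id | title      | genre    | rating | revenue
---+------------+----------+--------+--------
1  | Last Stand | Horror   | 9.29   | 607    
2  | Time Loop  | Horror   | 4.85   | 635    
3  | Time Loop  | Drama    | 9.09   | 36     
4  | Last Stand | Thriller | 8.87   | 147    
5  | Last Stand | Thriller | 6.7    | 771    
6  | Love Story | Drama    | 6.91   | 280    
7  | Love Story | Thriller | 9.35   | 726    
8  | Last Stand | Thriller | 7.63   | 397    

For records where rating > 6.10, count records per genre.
SELECT genre, COUNT(*)
FROM movies
WHERE rating > 6.10
GROUP BY genre

Note: WHERE filters rows before grouping.

Result:
  Drama: 2
  Horror: 1
  Thriller: 4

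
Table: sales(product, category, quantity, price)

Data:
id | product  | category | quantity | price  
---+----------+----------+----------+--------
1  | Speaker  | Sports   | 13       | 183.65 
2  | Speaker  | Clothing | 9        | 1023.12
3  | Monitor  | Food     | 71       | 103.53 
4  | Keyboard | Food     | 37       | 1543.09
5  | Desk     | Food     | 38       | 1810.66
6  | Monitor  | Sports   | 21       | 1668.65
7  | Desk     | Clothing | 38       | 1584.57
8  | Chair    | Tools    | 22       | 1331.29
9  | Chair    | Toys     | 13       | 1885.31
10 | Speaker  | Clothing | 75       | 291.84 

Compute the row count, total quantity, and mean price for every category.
SELECT category,
       COUNT(*) as cnt,
       SUM(quantity) as total_quantity,
       AVG(price) as avg_price
FROM sales
GROUP BY category

Result:
  Clothing: 3 records, 122 total quantity, 966.51 avg price
  Food: 3 records, 146 total quantity, 1152.43 avg price
  Sports: 2 records, 34 total quantity, 926.15 avg price
  Tools: 1 records, 22 total quantity, 1331.29 avg price
  Toys: 1 records, 13 total quantity, 1885.31 avg price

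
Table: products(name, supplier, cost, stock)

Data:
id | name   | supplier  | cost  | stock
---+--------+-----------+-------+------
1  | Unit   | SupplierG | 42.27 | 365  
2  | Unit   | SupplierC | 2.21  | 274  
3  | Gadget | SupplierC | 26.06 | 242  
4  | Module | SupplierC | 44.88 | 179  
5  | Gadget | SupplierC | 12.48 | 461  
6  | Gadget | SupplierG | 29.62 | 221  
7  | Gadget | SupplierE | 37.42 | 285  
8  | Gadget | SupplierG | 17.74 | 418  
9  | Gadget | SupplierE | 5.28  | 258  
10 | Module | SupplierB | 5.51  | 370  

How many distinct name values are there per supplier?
SELECT supplier, COUNT(DISTINCT name)
FROM products
GROUP BY supplier

Result:
  SupplierB: 1 distinct
  SupplierC: 3 distinct
  SupplierE: 1 distinct
  SupplierG: 2 distinct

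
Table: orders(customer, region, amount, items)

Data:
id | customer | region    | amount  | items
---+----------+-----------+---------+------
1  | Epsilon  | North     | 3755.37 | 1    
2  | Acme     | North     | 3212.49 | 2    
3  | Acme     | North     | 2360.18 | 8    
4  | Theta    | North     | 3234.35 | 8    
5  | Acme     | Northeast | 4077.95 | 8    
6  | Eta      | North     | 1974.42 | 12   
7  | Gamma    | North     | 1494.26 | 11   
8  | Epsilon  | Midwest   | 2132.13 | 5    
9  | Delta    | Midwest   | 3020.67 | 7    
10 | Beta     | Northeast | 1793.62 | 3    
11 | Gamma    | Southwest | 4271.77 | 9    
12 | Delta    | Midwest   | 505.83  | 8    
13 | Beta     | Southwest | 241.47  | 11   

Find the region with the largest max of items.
SELECT region, MAX(items) as val
FROM orders
GROUP BY region
ORDER BY val DESC
LIMIT 1

Result: North with max(items) = 12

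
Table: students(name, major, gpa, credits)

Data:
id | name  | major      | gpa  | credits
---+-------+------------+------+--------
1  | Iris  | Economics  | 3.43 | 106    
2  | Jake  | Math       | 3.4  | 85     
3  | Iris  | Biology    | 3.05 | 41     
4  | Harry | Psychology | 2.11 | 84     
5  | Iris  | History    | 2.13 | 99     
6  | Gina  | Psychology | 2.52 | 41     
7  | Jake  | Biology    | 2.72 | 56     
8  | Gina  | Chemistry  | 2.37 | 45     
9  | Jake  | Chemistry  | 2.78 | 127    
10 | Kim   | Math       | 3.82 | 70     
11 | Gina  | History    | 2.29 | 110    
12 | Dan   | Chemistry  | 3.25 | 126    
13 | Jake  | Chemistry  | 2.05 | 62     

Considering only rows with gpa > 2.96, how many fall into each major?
SELECT major, COUNT(*)
FROM students
WHERE gpa > 2.96
GROUP BY major

Note: WHERE filters rows before grouping.

Result:
  Biology: 1
  Chemistry: 1
  Economics: 1
  Math: 2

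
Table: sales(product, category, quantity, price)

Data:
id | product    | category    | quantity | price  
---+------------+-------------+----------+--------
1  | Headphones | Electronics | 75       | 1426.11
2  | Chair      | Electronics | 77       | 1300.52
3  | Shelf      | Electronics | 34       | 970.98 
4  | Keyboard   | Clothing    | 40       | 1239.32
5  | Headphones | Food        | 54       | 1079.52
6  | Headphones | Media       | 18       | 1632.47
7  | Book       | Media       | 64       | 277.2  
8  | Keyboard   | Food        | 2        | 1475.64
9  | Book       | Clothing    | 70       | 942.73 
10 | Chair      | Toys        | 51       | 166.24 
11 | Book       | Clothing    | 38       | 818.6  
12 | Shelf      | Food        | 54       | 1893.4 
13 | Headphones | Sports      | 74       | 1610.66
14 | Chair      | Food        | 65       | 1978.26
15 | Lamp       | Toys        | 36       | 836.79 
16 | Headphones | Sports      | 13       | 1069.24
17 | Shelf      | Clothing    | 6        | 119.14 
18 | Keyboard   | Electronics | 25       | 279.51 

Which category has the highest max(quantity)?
SELECT category, MAX(quantity) as val
FROM sales
GROUP BY category
ORDER BY val DESC
LIMIT 1

Result: Electronics with max(quantity) = 77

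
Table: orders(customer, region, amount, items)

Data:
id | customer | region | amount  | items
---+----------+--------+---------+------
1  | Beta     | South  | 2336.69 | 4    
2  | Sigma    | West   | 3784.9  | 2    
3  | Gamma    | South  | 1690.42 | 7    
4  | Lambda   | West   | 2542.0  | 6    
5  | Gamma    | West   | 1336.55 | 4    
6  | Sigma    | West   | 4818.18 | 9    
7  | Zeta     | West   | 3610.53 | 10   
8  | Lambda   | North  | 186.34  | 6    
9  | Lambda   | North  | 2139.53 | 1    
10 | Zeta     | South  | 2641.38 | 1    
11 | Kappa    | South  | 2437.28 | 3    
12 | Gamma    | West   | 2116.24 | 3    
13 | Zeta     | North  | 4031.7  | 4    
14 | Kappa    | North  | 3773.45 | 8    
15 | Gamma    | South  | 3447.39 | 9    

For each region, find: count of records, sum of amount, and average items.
SELECT region,
       COUNT(*) as cnt,
       SUM(amount) as total_amount,
       AVG(items) as avg_items
FROM orders
GROUP BY region

Result:
  North: 4 records, 10131.02 total amount, 4.75 avg items
  South: 5 records, 12553.16 total amount, 4.80 avg items
  West: 6 records, 18208.40 total amount, 5.67 avg items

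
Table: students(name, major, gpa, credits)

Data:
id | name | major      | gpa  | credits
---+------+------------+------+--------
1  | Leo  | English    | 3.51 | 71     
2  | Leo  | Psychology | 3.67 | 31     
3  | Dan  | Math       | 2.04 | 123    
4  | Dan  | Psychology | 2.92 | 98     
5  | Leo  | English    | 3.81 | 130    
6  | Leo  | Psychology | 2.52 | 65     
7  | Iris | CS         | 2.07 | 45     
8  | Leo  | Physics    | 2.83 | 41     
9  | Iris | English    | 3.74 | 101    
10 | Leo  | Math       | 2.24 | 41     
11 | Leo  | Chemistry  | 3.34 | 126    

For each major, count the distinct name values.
SELECT major, COUNT(DISTINCT name)
FROM students
GROUP BY major

Result:
  CS: 1 distinct
  Chemistry: 1 distinct
  English: 2 distinct
  Math: 2 distinct
  Physics: 1 distinct
  Psychology: 2 distinct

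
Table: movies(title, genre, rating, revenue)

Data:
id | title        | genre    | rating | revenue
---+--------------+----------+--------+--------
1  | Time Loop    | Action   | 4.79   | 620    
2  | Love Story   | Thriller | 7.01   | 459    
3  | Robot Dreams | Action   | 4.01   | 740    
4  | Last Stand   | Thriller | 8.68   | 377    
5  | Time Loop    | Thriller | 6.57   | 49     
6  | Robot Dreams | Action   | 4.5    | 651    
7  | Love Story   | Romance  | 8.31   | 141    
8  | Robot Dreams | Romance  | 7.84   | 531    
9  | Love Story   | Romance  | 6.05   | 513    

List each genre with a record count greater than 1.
SELECT genre, COUNT(*) as cnt
FROM movies
GROUP BY genre
HAVING COUNT(*) > 1

Result:
  Action: 3
  Romance: 3
  Thriller: 3

Note: HAVING filters groups after aggregation, WHERE filters rows before.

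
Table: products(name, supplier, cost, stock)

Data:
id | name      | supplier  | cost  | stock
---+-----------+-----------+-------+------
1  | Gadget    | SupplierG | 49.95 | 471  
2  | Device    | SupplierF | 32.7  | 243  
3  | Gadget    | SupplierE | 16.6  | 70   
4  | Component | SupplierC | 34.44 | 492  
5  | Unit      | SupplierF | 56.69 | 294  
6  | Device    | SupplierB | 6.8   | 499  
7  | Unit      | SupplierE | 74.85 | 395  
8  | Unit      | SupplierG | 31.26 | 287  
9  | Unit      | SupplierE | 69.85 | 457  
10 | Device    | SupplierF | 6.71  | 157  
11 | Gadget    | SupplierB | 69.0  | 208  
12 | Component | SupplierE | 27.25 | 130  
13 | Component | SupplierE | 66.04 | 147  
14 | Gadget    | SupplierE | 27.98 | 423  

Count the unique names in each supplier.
SELECT supplier, COUNT(DISTINCT name)
FROM products
GROUP BY supplier

Result:
  SupplierB: 2 distinct
  SupplierC: 1 distinct
  SupplierE: 3 distinct
  SupplierF: 2 distinct
  SupplierG: 2 distinct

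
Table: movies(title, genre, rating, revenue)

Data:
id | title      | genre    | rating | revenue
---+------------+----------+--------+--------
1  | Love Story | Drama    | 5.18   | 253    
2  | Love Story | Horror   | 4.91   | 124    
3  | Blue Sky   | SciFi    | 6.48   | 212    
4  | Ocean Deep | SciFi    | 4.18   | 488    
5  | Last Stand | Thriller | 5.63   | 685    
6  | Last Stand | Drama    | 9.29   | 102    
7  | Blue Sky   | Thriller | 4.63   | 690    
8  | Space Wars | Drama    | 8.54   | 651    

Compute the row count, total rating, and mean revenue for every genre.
SELECT genre,
       COUNT(*) as cnt,
       SUM(rating) as total_rating,
       AVG(revenue) as avg_revenue
FROM movies
GROUP BY genre

Result:
  Drama: 3 records, 23.01 total rating, 335.33 avg revenue
  Horror: 1 records, 4.91 total rating, 124.00 avg revenue
  SciFi: 2 records, 10.66 total rating, 350.00 avg revenue
  Thriller: 2 records, 10.26 total rating, 687.50 avg revenue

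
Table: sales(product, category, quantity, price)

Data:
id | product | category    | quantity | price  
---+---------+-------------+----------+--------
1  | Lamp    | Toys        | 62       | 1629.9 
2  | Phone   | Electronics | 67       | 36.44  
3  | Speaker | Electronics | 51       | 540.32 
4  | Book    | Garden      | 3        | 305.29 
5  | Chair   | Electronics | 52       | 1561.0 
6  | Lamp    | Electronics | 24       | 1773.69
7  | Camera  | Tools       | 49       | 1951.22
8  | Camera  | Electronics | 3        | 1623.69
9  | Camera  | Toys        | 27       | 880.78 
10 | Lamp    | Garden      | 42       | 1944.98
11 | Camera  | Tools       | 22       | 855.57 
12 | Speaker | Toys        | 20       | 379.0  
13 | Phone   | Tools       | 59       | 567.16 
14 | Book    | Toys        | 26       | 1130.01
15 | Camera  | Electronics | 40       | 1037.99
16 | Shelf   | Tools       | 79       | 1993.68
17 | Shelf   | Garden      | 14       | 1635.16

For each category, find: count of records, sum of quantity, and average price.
SELECT category,
       COUNT(*) as cnt,
       SUM(quantity) as total_quantity,
       AVG(price) as avg_price
FROM sales
GROUP BY category

Result:
  Electronics: 6 records, 237 total quantity, 1095.52 avg price
  Garden: 3 records, 59 total quantity, 1295.14 avg price
  Tools: 4 records, 209 total quantity, 1341.91 avg price
  Toys: 4 records, 135 total quantity, 1004.92 avg price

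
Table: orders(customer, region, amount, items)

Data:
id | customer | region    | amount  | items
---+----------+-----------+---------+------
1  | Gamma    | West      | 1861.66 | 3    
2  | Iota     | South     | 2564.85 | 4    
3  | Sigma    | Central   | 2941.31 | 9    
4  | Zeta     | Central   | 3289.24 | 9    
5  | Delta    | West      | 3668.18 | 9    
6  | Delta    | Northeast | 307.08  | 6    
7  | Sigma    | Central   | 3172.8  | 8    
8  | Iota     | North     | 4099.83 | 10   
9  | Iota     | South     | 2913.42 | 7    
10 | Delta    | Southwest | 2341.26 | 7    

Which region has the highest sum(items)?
SELECT region, SUM(items) as val
FROM orders
GROUP BY region
ORDER BY val DESC
LIMIT 1

Result: Central with sum(items) = 26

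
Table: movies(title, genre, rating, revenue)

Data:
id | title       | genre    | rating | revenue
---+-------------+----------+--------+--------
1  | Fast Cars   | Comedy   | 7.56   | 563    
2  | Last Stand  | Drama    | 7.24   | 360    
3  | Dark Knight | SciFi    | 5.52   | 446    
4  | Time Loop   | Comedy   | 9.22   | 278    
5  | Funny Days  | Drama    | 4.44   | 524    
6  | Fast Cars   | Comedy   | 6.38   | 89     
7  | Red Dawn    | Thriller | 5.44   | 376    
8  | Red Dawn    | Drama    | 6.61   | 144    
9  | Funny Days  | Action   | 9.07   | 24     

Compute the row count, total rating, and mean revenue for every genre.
SELECT genre,
       COUNT(*) as cnt,
       SUM(rating) as total_rating,
       AVG(revenue) as avg_revenue
FROM movies
GROUP BY genre

Result:
  Action: 1 records, 9.07 total rating, 24.00 avg revenue
  Comedy: 3 records, 23.16 total rating, 310.00 avg revenue
  Drama: 3 records, 18.29 total rating, 342.67 avg revenue
  SciFi: 1 records, 5.52 total rating, 446.00 avg revenue
  Thriller: 1 records, 5.44 total rating, 376.00 avg revenue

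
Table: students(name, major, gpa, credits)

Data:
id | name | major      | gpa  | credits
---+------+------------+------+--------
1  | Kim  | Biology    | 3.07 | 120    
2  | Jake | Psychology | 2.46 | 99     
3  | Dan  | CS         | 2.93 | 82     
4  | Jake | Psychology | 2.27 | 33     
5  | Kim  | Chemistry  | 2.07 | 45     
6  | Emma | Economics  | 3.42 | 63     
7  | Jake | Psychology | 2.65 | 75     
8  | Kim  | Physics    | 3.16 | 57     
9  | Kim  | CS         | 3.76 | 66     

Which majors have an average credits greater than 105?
SELECT major, AVG(credits)
FROM students
GROUP BY major
HAVING AVG(credits) > 105

Result:
  Biology: avg=120.00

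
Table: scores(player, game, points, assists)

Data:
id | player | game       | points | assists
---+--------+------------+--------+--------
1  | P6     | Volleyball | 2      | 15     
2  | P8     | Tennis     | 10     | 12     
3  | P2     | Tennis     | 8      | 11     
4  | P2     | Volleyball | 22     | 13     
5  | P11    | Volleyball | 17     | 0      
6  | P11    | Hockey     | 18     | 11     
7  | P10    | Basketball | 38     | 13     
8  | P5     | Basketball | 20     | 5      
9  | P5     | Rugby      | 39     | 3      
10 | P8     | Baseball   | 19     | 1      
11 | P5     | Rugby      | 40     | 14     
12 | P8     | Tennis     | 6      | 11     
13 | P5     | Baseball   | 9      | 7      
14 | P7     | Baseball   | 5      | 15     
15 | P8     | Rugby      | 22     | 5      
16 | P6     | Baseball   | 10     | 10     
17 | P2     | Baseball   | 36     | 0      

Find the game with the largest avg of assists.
SELECT game, AVG(assists) as val
FROM scores
GROUP BY game
ORDER BY val DESC
LIMIT 1

Result: Tennis with avg(assists) = 11.33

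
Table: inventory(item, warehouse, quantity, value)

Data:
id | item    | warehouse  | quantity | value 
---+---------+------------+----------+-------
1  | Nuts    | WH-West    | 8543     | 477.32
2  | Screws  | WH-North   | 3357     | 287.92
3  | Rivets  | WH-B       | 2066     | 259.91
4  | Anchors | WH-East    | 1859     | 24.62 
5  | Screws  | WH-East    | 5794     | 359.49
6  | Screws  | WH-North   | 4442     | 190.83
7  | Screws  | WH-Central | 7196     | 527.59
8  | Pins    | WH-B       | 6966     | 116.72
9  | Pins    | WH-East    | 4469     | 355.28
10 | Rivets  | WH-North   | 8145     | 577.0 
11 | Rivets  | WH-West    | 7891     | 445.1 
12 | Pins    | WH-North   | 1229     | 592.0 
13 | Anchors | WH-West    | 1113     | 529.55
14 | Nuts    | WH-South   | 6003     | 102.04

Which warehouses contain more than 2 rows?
SELECT warehouse, COUNT(*) as cnt
FROM inventory
GROUP BY warehouse
HAVING COUNT(*) > 2

Result:
  WH-East: 3
  WH-North: 4
  WH-West: 3

Note: HAVING filters groups after aggregation, WHERE filters rows before.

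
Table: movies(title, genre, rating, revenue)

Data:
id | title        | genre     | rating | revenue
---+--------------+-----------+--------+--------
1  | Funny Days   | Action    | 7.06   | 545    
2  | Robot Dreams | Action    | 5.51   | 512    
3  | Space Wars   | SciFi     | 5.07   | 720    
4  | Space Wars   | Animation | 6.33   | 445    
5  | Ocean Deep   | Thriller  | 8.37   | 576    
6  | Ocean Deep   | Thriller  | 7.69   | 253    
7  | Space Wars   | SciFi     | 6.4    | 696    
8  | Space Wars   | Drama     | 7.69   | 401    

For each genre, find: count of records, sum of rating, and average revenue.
SELECT genre,
       COUNT(*) as cnt,
       SUM(rating) as total_rating,
       AVG(revenue) as avg_revenue
FROM movies
GROUP BY genre

Result:
  Action: 2 records, 12.57 total rating, 528.50 avg revenue
  Animation: 1 records, 6.33 total rating, 445.00 avg revenue
  Drama: 1 records, 7.69 total rating, 401.00 avg revenue
  SciFi: 2 records, 11.47 total rating, 708.00 avg revenue
  Thriller: 2 records, 16.06 total rating, 414.50 avg revenue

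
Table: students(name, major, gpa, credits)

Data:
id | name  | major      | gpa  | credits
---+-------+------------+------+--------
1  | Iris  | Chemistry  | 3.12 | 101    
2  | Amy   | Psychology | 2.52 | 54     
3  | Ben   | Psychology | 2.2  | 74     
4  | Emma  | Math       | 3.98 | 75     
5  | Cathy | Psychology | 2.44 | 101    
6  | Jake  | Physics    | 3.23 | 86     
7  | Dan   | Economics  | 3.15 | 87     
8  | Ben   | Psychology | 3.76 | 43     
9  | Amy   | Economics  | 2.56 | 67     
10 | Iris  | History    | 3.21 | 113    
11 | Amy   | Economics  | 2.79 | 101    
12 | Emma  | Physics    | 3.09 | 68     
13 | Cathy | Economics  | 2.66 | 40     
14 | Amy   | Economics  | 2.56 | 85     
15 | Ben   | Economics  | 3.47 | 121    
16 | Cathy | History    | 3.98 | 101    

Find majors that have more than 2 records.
SELECT major, COUNT(*) as cnt
FROM students
GROUP BY major
HAVING COUNT(*) > 2

Result:
  Economics: 6
  Psychology: 4

Note: HAVING filters groups after aggregation, WHERE filters rows before.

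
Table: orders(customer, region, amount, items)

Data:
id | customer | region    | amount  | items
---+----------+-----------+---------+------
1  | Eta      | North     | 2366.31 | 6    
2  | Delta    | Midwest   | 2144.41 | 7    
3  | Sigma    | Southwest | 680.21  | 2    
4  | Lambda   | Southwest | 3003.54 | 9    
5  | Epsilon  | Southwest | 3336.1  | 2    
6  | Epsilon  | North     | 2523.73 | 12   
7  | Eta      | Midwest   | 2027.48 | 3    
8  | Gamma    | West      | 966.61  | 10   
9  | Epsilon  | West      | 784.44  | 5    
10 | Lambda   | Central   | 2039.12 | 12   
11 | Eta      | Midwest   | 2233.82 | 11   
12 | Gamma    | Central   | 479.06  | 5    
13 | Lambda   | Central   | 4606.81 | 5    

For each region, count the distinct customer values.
SELECT region, COUNT(DISTINCT customer)
FROM orders
GROUP BY region

Result:
  Central: 2 distinct
  Midwest: 2 distinct
  North: 2 distinct
  Southwest: 3 distinct
  West: 2 distinct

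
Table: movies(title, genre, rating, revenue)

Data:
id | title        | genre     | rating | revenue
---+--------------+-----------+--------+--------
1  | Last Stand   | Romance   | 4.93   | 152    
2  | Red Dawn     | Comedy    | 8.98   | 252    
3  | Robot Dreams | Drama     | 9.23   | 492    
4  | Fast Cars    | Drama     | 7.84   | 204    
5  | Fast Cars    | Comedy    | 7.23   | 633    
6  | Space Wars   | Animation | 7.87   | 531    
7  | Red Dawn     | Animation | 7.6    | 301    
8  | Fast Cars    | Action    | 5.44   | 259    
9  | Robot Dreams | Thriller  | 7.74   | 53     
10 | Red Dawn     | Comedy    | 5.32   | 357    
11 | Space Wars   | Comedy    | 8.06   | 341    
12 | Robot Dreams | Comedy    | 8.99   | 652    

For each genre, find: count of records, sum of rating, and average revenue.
SELECT genre,
       COUNT(*) as cnt,
       SUM(rating) as total_rating,
       AVG(revenue) as avg_revenue
FROM movies
GROUP BY genre

Result:
  Action: 1 records, 5.44 total rating, 259.00 avg revenue
  Animation: 2 records, 15.47 total rating, 416.00 avg revenue
  Comedy: 5 records, 38.58 total rating, 447.00 avg revenue
  Drama: 2 records, 17.07 total rating, 348.00 avg revenue
  Romance: 1 records, 4.93 total rating, 152.00 avg revenue
  Thriller: 1 records, 7.74 total rating, 53.00 avg revenue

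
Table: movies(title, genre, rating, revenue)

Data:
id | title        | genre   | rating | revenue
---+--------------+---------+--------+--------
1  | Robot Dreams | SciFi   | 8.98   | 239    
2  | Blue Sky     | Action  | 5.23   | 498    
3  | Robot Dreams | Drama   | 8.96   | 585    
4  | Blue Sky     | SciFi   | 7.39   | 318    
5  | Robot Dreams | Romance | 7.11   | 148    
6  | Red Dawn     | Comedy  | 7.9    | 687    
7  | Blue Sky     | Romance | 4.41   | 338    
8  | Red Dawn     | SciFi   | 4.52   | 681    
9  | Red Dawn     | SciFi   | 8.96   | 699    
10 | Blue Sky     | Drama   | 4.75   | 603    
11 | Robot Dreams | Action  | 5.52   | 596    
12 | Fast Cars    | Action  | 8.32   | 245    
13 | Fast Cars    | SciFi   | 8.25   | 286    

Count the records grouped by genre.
SELECT genre, COUNT(*) as count
FROM movies
GROUP BY genre

Result:
  Action: 3
  Comedy: 1
  Drama: 2
  Romance: 2
  SciFi: 5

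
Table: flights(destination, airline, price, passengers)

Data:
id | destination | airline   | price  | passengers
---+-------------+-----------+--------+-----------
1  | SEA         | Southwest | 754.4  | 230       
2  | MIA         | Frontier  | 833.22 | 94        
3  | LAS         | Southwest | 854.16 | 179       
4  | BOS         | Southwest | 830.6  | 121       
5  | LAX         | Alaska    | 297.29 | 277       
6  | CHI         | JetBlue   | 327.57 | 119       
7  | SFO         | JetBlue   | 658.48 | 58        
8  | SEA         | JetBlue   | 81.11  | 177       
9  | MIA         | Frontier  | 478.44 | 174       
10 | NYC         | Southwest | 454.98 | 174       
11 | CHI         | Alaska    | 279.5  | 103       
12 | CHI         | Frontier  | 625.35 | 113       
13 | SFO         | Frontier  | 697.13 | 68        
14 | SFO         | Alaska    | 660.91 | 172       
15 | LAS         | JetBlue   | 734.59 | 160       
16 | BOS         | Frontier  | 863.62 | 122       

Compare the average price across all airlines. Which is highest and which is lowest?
SELECT airline, AVG(price)
FROM flights
GROUP BY airline
ORDER BY AVG(price)

All groups:
  Alaska: 412.57
  JetBlue: 450.44
  Frontier: 699.55
  Southwest: 723.54

Highest: Southwest (723.54)
Lowest: Alaska (412.57)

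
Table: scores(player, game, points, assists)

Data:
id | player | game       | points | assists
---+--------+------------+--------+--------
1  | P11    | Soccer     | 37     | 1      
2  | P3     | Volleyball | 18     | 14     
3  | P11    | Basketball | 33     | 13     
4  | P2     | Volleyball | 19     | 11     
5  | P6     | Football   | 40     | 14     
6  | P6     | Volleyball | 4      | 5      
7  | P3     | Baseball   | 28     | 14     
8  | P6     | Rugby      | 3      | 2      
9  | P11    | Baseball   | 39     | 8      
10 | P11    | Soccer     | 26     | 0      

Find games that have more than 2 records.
SELECT game, COUNT(*) as cnt
FROM scores
GROUP BY game
HAVING COUNT(*) > 2

Result:
  Volleyball: 3

Note: HAVING filters groups after aggregation, WHERE filters rows before.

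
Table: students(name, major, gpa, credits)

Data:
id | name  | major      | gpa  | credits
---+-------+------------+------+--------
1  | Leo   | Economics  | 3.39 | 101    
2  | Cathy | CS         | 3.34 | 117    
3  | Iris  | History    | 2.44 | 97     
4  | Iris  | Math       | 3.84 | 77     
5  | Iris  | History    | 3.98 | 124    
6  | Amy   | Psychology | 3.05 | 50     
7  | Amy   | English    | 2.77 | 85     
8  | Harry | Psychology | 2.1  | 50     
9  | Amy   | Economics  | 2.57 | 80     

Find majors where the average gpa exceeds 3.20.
SELECT major, AVG(gpa)
FROM students
GROUP BY major
HAVING AVG(gpa) > 3.20

Result:
  CS: avg=3.34
  History: avg=3.21
  Math: avg=3.84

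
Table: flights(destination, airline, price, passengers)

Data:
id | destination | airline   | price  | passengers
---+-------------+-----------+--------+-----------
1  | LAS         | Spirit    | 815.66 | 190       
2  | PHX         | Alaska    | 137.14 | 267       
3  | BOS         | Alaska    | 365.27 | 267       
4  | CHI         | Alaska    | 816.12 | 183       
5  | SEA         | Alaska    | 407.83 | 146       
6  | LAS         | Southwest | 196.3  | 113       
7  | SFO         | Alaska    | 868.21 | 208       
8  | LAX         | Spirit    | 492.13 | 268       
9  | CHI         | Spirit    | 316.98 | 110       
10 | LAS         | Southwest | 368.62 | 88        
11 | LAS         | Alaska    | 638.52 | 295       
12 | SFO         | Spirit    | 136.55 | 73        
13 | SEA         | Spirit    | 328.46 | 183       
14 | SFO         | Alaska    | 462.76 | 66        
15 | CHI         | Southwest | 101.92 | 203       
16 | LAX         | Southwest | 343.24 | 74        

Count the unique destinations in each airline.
SELECT airline, COUNT(DISTINCT destination)
FROM flights
GROUP BY airline

Result:
  Alaska: 6 distinct
  Southwest: 3 distinct
  Spirit: 5 distinct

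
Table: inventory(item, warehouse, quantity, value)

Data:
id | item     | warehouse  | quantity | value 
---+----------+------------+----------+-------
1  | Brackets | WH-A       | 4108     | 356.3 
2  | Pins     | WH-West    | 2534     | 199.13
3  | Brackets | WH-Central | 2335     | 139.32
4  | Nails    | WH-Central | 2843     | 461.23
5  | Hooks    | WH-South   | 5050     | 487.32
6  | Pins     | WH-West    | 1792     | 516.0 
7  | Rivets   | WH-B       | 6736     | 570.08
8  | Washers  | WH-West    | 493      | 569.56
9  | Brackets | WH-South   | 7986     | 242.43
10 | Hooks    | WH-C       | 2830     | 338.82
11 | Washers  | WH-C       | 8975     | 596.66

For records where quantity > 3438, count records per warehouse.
SELECT warehouse, COUNT(*)
FROM inventory
WHERE quantity > 3438
GROUP BY warehouse

Note: WHERE filters rows before grouping.

Result:
  WH-A: 1
  WH-B: 1
  WH-C: 1
  WH-South: 2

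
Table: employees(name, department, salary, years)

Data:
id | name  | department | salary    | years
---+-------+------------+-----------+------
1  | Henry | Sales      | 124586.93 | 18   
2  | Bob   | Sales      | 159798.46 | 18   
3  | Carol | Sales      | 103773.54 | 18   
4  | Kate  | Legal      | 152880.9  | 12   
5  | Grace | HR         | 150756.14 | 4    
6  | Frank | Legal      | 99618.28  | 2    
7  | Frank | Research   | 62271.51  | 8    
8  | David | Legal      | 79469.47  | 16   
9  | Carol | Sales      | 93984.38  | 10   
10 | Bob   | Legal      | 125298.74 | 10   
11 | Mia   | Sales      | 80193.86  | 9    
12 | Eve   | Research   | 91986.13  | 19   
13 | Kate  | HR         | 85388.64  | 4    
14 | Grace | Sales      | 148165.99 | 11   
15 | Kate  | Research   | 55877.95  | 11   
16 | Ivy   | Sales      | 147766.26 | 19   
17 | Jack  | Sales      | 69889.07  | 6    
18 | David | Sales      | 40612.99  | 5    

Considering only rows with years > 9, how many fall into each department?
SELECT department, COUNT(*)
FROM employees
WHERE years > 9
GROUP BY department

Note: WHERE filters rows before grouping.

Result:
  Legal: 3
  Research: 2
  Sales: 6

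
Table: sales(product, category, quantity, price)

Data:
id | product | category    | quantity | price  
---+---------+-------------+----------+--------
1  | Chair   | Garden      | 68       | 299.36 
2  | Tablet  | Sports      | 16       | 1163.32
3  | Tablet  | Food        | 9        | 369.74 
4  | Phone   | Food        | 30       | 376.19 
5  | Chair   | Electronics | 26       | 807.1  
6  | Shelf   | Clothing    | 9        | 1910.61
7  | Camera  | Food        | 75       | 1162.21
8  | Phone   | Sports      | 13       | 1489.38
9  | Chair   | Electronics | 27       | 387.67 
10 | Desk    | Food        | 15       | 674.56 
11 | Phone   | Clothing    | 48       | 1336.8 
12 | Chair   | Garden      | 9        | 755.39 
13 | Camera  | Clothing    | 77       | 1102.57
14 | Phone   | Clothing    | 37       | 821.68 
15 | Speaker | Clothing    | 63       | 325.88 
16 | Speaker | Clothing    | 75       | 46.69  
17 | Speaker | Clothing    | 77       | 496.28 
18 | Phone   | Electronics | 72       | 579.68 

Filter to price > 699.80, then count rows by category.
SELECT category, COUNT(*)
FROM sales
WHERE price > 699.80
GROUP BY category

Note: WHERE filters rows before grouping.

Result:
  Clothing: 4
  Electronics: 1
  Food: 1
  Garden: 1
  Sports: 2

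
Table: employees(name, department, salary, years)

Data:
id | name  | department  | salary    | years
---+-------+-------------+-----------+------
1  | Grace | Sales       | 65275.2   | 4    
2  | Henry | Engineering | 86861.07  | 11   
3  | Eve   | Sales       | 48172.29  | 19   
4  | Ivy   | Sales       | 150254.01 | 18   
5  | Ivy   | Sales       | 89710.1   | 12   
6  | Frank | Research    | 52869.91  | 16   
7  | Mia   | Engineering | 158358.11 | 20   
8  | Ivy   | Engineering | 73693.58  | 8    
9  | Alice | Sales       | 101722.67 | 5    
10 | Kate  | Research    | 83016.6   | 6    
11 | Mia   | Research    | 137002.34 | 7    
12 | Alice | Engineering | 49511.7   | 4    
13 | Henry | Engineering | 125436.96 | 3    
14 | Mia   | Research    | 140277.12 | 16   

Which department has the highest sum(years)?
SELECT department, SUM(years) as val
FROM employees
GROUP BY department
ORDER BY val DESC
LIMIT 1

Result: Sales with sum(years) = 58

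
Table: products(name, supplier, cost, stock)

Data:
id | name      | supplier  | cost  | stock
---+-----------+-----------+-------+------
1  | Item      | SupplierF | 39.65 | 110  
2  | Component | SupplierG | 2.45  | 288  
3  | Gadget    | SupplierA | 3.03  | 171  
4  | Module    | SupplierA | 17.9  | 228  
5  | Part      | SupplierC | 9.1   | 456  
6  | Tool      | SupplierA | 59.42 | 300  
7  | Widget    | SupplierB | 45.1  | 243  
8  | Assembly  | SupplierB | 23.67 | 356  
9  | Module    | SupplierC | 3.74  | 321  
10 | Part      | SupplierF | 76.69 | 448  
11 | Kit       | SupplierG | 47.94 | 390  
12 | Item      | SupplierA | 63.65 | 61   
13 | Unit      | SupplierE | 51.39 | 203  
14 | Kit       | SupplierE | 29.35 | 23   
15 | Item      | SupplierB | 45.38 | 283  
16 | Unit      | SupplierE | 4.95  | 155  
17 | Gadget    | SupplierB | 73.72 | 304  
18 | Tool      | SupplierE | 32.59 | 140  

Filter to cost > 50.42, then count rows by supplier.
SELECT supplier, COUNT(*)
FROM products
WHERE cost > 50.42
GROUP BY supplier

Note: WHERE filters rows before grouping.

Result:
  SupplierA: 2
  SupplierB: 1
  SupplierE: 1
  SupplierF: 1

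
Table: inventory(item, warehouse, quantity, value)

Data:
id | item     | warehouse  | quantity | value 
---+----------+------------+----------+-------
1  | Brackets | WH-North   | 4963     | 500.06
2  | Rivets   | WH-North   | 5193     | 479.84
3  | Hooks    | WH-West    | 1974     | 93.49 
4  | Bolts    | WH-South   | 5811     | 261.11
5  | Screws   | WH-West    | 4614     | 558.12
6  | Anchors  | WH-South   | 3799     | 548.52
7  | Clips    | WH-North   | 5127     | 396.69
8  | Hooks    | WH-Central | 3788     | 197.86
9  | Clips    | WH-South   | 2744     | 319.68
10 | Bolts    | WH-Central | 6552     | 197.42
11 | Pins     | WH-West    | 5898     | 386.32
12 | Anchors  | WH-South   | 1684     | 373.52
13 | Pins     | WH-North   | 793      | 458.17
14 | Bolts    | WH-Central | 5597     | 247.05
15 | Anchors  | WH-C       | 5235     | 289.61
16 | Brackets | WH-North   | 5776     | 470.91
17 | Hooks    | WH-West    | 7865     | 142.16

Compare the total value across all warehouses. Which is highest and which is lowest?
SELECT warehouse, SUM(value)
FROM inventory
GROUP BY warehouse
ORDER BY SUM(value)

All groups:
  WH-C: 289.61
  WH-Central: 642.33
  WH-West: 1180.09
  WH-South: 1502.83
  WH-North: 2305.67

Highest: WH-North (2305.67)
Lowest: WH-C (289.61)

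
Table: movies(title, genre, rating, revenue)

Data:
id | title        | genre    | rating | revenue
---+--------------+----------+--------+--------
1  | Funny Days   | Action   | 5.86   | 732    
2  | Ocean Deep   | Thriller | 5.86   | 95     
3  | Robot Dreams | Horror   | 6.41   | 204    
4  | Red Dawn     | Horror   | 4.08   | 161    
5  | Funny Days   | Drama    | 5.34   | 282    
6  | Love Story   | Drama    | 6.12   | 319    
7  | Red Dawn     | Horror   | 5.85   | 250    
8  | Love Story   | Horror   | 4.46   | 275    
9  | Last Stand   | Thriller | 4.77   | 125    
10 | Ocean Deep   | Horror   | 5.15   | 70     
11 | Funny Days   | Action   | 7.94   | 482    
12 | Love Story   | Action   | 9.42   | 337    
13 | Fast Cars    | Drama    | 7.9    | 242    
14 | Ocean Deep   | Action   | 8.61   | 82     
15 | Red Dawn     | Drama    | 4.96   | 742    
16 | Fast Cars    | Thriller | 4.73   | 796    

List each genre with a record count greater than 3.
SELECT genre, COUNT(*) as cnt
FROM movies
GROUP BY genre
HAVING COUNT(*) > 3

Result:
  Action: 4
  Drama: 4
  Horror: 5

Note: HAVING filters groups after aggregation, WHERE filters rows before.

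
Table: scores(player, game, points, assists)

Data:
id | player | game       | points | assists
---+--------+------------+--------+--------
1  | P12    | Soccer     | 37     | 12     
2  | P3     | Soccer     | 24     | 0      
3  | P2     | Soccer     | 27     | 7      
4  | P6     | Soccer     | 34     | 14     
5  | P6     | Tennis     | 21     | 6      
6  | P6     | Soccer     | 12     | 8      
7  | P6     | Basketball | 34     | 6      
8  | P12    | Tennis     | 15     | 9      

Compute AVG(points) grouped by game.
SELECT game, AVG(points) as result
FROM scores
GROUP BY game

Result:
  Basketball: 34.00
  Soccer: 26.80
  Tennis: 18.00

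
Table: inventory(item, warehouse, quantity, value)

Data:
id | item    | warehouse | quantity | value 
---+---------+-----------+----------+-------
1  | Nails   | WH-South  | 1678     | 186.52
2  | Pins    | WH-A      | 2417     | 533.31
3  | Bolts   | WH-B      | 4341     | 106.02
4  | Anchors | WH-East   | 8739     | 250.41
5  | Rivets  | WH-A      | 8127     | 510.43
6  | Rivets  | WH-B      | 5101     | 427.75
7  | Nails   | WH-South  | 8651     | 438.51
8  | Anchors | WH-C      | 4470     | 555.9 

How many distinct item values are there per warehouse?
SELECT warehouse, COUNT(DISTINCT item)
FROM inventory
GROUP BY warehouse

Result:
  WH-A: 2 distinct
  WH-B: 2 distinct
  WH-C: 1 distinct
  WH-East: 1 distinct
  WH-South: 1 distinct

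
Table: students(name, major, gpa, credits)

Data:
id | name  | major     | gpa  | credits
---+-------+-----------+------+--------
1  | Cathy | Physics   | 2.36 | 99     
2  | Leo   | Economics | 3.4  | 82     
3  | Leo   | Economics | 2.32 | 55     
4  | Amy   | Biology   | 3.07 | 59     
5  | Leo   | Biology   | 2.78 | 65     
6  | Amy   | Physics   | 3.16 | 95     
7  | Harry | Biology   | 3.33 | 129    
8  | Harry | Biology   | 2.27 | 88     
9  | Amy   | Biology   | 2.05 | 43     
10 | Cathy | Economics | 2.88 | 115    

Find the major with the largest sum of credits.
SELECT major, SUM(credits) as val
FROM students
GROUP BY major
ORDER BY val DESC
LIMIT 1

Result: Biology with sum(credits) = 384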